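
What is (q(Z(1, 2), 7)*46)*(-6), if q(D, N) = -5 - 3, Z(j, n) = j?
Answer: 2208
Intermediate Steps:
q(D, N) = -8
(q(Z(1, 2), 7)*46)*(-6) = -8*46*(-6) = -368*(-6) = 2208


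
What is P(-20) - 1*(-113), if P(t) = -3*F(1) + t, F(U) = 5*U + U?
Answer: 75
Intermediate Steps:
F(U) = 6*U
P(t) = -18 + t
P(-20) - 1*(-113) = (-18 - 20) - 1*(-113) = -38 + 113 = 75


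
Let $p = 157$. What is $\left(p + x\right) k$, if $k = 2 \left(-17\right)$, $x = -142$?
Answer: $-510$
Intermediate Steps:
$k = -34$
$\left(p + x\right) k = \left(157 - 142\right) \left(-34\right) = 15 \left(-34\right) = -510$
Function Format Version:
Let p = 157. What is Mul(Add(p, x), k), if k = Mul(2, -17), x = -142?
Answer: -510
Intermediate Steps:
k = -34
Mul(Add(p, x), k) = Mul(Add(157, -142), -34) = Mul(15, -34) = -510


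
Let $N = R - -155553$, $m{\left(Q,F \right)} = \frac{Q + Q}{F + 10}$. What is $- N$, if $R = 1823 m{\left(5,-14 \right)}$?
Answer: $- \frac{301991}{2} \approx -1.51 \cdot 10^{5}$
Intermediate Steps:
$m{\left(Q,F \right)} = \frac{2 Q}{10 + F}$
$R = - \frac{9115}{2}$ ($R = 1823 \cdot 2 \cdot 5 \frac{1}{10 - 14} = 1823 \cdot 2 \cdot 5 \frac{1}{-4} = 1823 \cdot 2 \cdot 5 \left(- \frac{1}{4}\right) = 1823 \left(- \frac{5}{2}\right) = - \frac{9115}{2} \approx -4557.5$)
$N = \frac{301991}{2}$ ($N = - \frac{9115}{2} - -155553 = - \frac{9115}{2} + 155553 = \frac{301991}{2} \approx 1.51 \cdot 10^{5}$)
$- N = \left(-1\right) \frac{301991}{2} = - \frac{301991}{2}$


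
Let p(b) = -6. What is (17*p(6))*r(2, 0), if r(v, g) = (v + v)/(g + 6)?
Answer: -68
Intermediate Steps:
r(v, g) = 2*v/(6 + g) (r(v, g) = (2*v)/(6 + g) = 2*v/(6 + g))
(17*p(6))*r(2, 0) = (17*(-6))*(2*2/(6 + 0)) = -204*2/6 = -102*2/3 = -68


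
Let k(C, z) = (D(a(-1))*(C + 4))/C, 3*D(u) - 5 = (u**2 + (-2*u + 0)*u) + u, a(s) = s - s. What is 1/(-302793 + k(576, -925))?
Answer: -432/130805851 ≈ -3.3026e-6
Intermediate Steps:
a(s) = 0
D(u) = 5/3 - u**2/3 + u/3 (D(u) = 5/3 + ((u**2 + (-2*u + 0)*u) + u)/3 = 5/3 + ((u**2 + (-2*u)*u) + u)/3 = 5/3 + ((u**2 - 2*u**2) + u)/3 = 5/3 + (-u**2 + u)/3 = 5/3 + (u - u**2)/3 = 5/3 + (-u**2/3 + u/3) = 5/3 - u**2/3 + u/3)
k(C, z) = (20/3 + 5*C/3)/C (k(C, z) = ((5/3 - 1/3*0**2 + (1/3)*0)*(C + 4))/C = ((5/3 - 1/3*0 + 0)*(4 + C))/C = ((5/3 + 0 + 0)*(4 + C))/C = (5*(4 + C)/3)/C = (20/3 + 5*C/3)/C)
1/(-302793 + k(576, -925)) = 1/(-302793 + (5/3)*(4 + 576)/576) = 1/(-302793 + (5/3)*(1/576)*580) = 1/(-302793 + 725/432) = 1/(-130805851/432) = -432/130805851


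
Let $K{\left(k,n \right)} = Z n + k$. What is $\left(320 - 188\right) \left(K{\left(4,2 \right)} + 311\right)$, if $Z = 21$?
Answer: $47124$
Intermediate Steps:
$K{\left(k,n \right)} = k + 21 n$ ($K{\left(k,n \right)} = 21 n + k = k + 21 n$)
$\left(320 - 188\right) \left(K{\left(4,2 \right)} + 311\right) = \left(320 - 188\right) \left(\left(4 + 21 \cdot 2\right) + 311\right) = 132 \left(\left(4 + 42\right) + 311\right) = 132 \left(46 + 311\right) = 132 \cdot 357 = 47124$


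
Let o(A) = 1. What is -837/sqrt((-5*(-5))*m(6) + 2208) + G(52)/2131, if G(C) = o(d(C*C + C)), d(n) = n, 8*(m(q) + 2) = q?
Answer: 1/2131 - 1674*sqrt(8707)/8707 ≈ -17.939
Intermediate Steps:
m(q) = -2 + q/8
G(C) = 1
-837/sqrt((-5*(-5))*m(6) + 2208) + G(52)/2131 = -837/sqrt((-5*(-5))*(-2 + (1/8)*6) + 2208) + 1/2131 = -837/sqrt(25*(-2 + 3/4) + 2208) + 1*(1/2131) = -837/sqrt(25*(-5/4) + 2208) + 1/2131 = -837/sqrt(-125/4 + 2208) + 1/2131 = -837*2*sqrt(8707)/8707 + 1/2131 = -1674*sqrt(8707)/8707 + 1/2131 = 1/2131 - 1674*sqrt(8707)/8707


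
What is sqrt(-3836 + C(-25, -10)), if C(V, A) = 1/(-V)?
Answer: I*sqrt(95899)/5 ≈ 61.935*I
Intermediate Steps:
C(V, A) = -1/V
sqrt(-3836 + C(-25, -10)) = sqrt(-3836 - 1/(-25)) = sqrt(-3836 - 1*(-1/25)) = sqrt(-3836 + 1/25) = sqrt(-95899/25) = I*sqrt(95899)/5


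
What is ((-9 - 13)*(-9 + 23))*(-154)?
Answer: 47432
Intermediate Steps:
((-9 - 13)*(-9 + 23))*(-154) = -22*14*(-154) = -308*(-154) = 47432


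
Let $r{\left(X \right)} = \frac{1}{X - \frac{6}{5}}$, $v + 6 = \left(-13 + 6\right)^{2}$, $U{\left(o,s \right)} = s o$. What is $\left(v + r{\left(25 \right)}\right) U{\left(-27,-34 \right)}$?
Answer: $\frac{276588}{7} \approx 39513.0$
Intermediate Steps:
$U{\left(o,s \right)} = o s$
$v = 43$ ($v = -6 + \left(-13 + 6\right)^{2} = -6 + \left(-7\right)^{2} = -6 + 49 = 43$)
$r{\left(X \right)} = \frac{1}{- \frac{6}{5} + X}$ ($r{\left(X \right)} = \frac{1}{X - \frac{6}{5}} = \frac{1}{- \frac{6}{5} + X}$)
$\left(v + r{\left(25 \right)}\right) U{\left(-27,-34 \right)} = \left(43 + \frac{5}{-6 + 5 \cdot 25}\right) \left(\left(-27\right) \left(-34\right)\right) = \left(43 + \frac{5}{-6 + 125}\right) 918 = \left(43 + \frac{5}{119}\right) 918 = \frac{5122}{119} \cdot 918 = \frac{276588}{7}$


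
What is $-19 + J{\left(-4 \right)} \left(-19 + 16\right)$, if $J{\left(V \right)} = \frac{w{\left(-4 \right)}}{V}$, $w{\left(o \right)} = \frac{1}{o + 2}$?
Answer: $- \frac{155}{8} \approx -19.375$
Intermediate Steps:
$w{\left(o \right)} = \frac{1}{2 + o}$
$J{\left(V \right)} = - \frac{1}{2 V}$ ($J{\left(V \right)} = \frac{1}{\left(2 - 4\right) V} = \frac{1}{\left(-2\right) V} = - \frac{1}{2 V}$)
$-19 + J{\left(-4 \right)} \left(-19 + 16\right) = -19 + - \frac{1}{2 \left(-4\right)} \left(-19 + 16\right) = -19 + \left(- \frac{1}{2}\right) \left(- \frac{1}{4}\right) \left(-3\right) = -19 + \frac{1}{8} \left(-3\right) = -19 - \frac{3}{8} = - \frac{155}{8}$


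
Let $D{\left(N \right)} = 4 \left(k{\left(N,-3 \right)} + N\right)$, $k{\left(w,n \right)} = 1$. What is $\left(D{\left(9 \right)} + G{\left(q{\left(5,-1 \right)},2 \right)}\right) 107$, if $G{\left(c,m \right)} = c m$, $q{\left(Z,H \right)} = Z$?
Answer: $5350$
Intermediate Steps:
$D{\left(N \right)} = 4 + 4 N$ ($D{\left(N \right)} = 4 \left(1 + N\right) = 4 + 4 N$)
$\left(D{\left(9 \right)} + G{\left(q{\left(5,-1 \right)},2 \right)}\right) 107 = \left(\left(4 + 4 \cdot 9\right) + 5 \cdot 2\right) 107 = \left(\left(4 + 36\right) + 10\right) 107 = \left(40 + 10\right) 107 = 50 \cdot 107 = 5350$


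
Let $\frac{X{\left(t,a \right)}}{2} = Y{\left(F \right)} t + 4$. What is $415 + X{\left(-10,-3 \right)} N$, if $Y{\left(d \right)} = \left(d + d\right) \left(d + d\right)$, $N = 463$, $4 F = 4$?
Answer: $-32921$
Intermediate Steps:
$F = 1$ ($F = \frac{1}{4} \cdot 4 = 1$)
$Y{\left(d \right)} = 4 d^{2}$ ($Y{\left(d \right)} = 2 d 2 d = 4 d^{2}$)
$X{\left(t,a \right)} = 8 + 8 t$ ($X{\left(t,a \right)} = 2 \left(4 \cdot 1^{2} t + 4\right) = 2 \left(4 \cdot 1 t + 4\right) = 2 \left(4 t + 4\right) = 2 \left(4 + 4 t\right) = 8 + 8 t$)
$415 + X{\left(-10,-3 \right)} N = 415 + \left(8 + 8 \left(-10\right)\right) 463 = 415 + \left(8 - 80\right) 463 = 415 - 33336 = -32921$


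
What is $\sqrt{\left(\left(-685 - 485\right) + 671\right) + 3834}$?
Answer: $\sqrt{3335} \approx 57.749$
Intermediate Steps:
$\sqrt{\left(\left(-685 - 485\right) + 671\right) + 3834} = \sqrt{\left(-1170 + 671\right) + 3834} = \sqrt{-499 + 3834} = \sqrt{3335}$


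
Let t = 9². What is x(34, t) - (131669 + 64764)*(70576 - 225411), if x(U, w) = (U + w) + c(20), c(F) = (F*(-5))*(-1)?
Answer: 30414703770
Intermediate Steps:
c(F) = 5*F (c(F) = -5*F*(-1) = 5*F)
t = 81
x(U, w) = 100 + U + w (x(U, w) = (U + w) + 5*20 = (U + w) + 100 = 100 + U + w)
x(34, t) - (131669 + 64764)*(70576 - 225411) = (100 + 34 + 81) - (131669 + 64764)*(70576 - 225411) = 215 - 196433*(-154835) = 215 - 1*(-30414703555) = 215 + 30414703555 = 30414703770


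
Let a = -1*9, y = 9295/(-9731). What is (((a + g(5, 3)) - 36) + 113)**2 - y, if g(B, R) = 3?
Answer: 49063266/9731 ≈ 5042.0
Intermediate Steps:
y = -9295/9731 (y = 9295*(-1/9731) = -9295/9731 ≈ -0.95519)
a = -9
(((a + g(5, 3)) - 36) + 113)**2 - y = (((-9 + 3) - 36) + 113)**2 - 1*(-9295/9731) = ((-6 - 36) + 113)**2 + 9295/9731 = (-42 + 113)**2 + 9295/9731 = 71**2 + 9295/9731 = 5041 + 9295/9731 = 49063266/9731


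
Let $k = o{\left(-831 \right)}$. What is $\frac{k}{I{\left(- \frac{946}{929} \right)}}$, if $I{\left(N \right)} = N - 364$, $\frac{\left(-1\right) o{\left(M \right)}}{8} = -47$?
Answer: $- \frac{174652}{169551} \approx -1.0301$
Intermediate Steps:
$o{\left(M \right)} = 376$ ($o{\left(M \right)} = \left(-8\right) \left(-47\right) = 376$)
$k = 376$
$I{\left(N \right)} = -364 + N$ ($I{\left(N \right)} = N - 364 = -364 + N$)
$\frac{k}{I{\left(- \frac{946}{929} \right)}} = \frac{376}{-364 - \frac{946}{929}} = \frac{376}{- \frac{339102}{929}} = 376 \left(- \frac{929}{339102}\right) = - \frac{174652}{169551}$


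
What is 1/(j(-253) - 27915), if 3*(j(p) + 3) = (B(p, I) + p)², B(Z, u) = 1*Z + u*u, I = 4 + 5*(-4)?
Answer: -3/21254 ≈ -0.00014115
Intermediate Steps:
I = -16 (I = 4 - 20 = -16)
B(Z, u) = Z + u²
j(p) = -3 + (256 + 2*p)²/3 (j(p) = -3 + ((p + (-16)²) + p)²/3 = -3 + ((p + 256) + p)²/3 = -3 + ((256 + p) + p)²/3 = -3 + (256 + 2*p)²/3)
1/(j(-253) - 27915) = 1/((-3 + 4*(128 - 253)²/3) - 27915) = 1/((-3 + (4/3)*(-125)²) - 27915) = 1/((-3 + (4/3)*15625) - 27915) = 1/((-3 + 62500/3) - 27915) = 1/(62491/3 - 27915) = 1/(-21254/3) = -3/21254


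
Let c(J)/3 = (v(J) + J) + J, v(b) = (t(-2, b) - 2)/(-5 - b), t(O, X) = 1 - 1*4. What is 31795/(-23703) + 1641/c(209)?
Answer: -7739949/235599919 ≈ -0.032852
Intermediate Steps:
t(O, X) = -3 (t(O, X) = 1 - 4 = -3)
v(b) = -5/(-5 - b) (v(b) = (-3 - 2)/(-5 - b) = -5/(-5 - b))
c(J) = 6*J + 15/(5 + J) (c(J) = 3*((5/(5 + J) + J) + J) = 3*((J + 5/(5 + J)) + J) = 3*(2*J + 5/(5 + J)) = 6*J + 15/(5 + J))
31795/(-23703) + 1641/c(209) = 31795/(-23703) + 1641/((3*(5 + 2*209*(5 + 209))/(5 + 209))) = 31795*(-1/23703) + 1641/((3*(5 + 2*209*214)/214)) = -31795/23703 + 1641/((3*(1/214)*(5 + 89452))) = -31795/23703 + 1641/((3*(1/214)*89457)) = -31795/23703 + 1641/(268371/214) = -31795/23703 + 1641*(214/268371) = -31795/23703 + 117058/89457 = -7739949/235599919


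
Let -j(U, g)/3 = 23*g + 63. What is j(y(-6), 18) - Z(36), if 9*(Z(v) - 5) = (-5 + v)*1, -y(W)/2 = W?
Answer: -12955/9 ≈ -1439.4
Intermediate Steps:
y(W) = -2*W
Z(v) = 40/9 + v/9 (Z(v) = 5 + ((-5 + v)*1)/9 = 5 + (-5 + v)/9 = 5 + (-5/9 + v/9) = 40/9 + v/9)
j(U, g) = -189 - 69*g (j(U, g) = -3*(23*g + 63) = -3*(63 + 23*g) = -189 - 69*g)
j(y(-6), 18) - Z(36) = (-189 - 69*18) - (40/9 + (⅑)*36) = (-189 - 1242) - (40/9 + 4) = -1431 - 1*76/9 = -1431 - 76/9 = -12955/9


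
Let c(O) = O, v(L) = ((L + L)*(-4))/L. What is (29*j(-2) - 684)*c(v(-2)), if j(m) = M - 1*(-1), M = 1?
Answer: 5008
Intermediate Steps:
v(L) = -8 (v(L) = ((2*L)*(-4))/L = (-8*L)/L = -8)
j(m) = 2 (j(m) = 1 - 1*(-1) = 1 + 1 = 2)
(29*j(-2) - 684)*c(v(-2)) = (29*2 - 684)*(-8) = (58 - 684)*(-8) = -626*(-8) = 5008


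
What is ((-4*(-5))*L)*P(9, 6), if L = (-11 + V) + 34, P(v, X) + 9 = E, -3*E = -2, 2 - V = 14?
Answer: -5500/3 ≈ -1833.3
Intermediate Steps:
V = -12 (V = 2 - 1*14 = 2 - 14 = -12)
E = 2/3 (E = -1/3*(-2) = 2/3 ≈ 0.66667)
P(v, X) = -25/3 (P(v, X) = -9 + 2/3 = -25/3)
L = 11 (L = (-11 - 12) + 34 = -23 + 34 = 11)
((-4*(-5))*L)*P(9, 6) = (-4*(-5)*11)*(-25/3) = (20*11)*(-25/3) = 220*(-25/3) = -5500/3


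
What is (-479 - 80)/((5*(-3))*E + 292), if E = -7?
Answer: -559/397 ≈ -1.4081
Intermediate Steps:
(-479 - 80)/((5*(-3))*E + 292) = (-479 - 80)/((5*(-3))*(-7) + 292) = -559/(-15*(-7) + 292) = -559/(105 + 292) = -559/397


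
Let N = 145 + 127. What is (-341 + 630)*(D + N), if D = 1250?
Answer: 439858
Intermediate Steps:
N = 272
(-341 + 630)*(D + N) = (-341 + 630)*(1250 + 272) = 289*1522 = 439858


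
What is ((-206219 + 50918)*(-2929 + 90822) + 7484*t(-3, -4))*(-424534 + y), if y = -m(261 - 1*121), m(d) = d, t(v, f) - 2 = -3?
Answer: 5796748407406698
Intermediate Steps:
t(v, f) = -1 (t(v, f) = 2 - 3 = -1)
y = -140 (y = -(261 - 1*121) = -(261 - 121) = -1*140 = -140)
((-206219 + 50918)*(-2929 + 90822) + 7484*t(-3, -4))*(-424534 + y) = ((-206219 + 50918)*(-2929 + 90822) + 7484*(-1))*(-424534 - 140) = (-155301*87893 - 7484)*(-424674) = (-13649870793 - 7484)*(-424674) = -13649878277*(-424674) = 5796748407406698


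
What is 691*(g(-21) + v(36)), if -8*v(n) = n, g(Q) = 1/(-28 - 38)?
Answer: -102959/33 ≈ -3120.0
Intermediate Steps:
g(Q) = -1/66 (g(Q) = 1/(-66) = -1/66)
v(n) = -n/8
691*(g(-21) + v(36)) = 691*(-1/66 - ⅛*36) = 691*(-1/66 - 9/2) = 691*(-149/33) = -102959/33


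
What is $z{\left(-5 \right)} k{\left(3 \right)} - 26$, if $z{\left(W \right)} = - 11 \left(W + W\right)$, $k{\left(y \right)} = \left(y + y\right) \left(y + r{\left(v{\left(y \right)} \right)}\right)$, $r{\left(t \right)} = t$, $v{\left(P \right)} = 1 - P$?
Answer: $634$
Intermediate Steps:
$k{\left(y \right)} = 2 y$ ($k{\left(y \right)} = \left(y + y\right) \left(y - \left(-1 + y\right)\right) = 2 y 1 = 2 y$)
$z{\left(W \right)} = - 22 W$ ($z{\left(W \right)} = - 11 \cdot 2 W = - 22 W$)
$z{\left(-5 \right)} k{\left(3 \right)} - 26 = \left(-22\right) \left(-5\right) 2 \cdot 3 - 26 = 110 \cdot 6 - 26 = 660 - 26 = 634$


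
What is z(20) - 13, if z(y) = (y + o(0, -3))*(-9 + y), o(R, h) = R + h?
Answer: 174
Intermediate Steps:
z(y) = (-9 + y)*(-3 + y) (z(y) = (y + (0 - 3))*(-9 + y) = (y - 3)*(-9 + y) = (-3 + y)*(-9 + y) = (-9 + y)*(-3 + y))
z(20) - 13 = (27 + 20**2 - 12*20) - 13 = (27 + 400 - 240) - 13 = 187 - 13 = 174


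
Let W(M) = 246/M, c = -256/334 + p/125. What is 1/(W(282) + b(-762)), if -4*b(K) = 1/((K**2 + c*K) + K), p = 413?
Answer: 2268158495424/1978605365947 ≈ 1.1463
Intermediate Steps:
c = 52971/20875 (c = -256/334 + 413/125 = -256*1/334 + 413*(1/125) = -128/167 + 413/125 = 52971/20875 ≈ 2.5375)
b(K) = -1/(4*(K**2 + 73846*K/20875)) (b(K) = -1/(4*((K**2 + 52971*K/20875) + K)) = -1/(4*(K**2 + 73846*K/20875)))
1/(W(282) + b(-762)) = 1/(246/282 - 20875/4/(-762*(73846 + 20875*(-762)))) = 1/(246*(1/282) - 20875/4*(-1/762)/(73846 - 15906750)) = 1/(41/47 - 20875/4*(-1/762)/(-15832904)) = 1/(41/47 - 20875/4*(-1/762)*(-1/15832904)) = 1/(41/47 - 20875/48258691392) = 1/(1978605365947/2268158495424) = 2268158495424/1978605365947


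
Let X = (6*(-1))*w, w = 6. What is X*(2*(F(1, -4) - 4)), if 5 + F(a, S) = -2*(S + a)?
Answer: 216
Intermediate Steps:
X = -36 (X = (6*(-1))*6 = -6*6 = -36)
F(a, S) = -5 - 2*S - 2*a (F(a, S) = -5 - 2*(S + a) = -5 + (-2*S - 2*a) = -5 - 2*S - 2*a)
X*(2*(F(1, -4) - 4)) = -72*((-5 - 2*(-4) - 2*1) - 4) = -72*((-5 + 8 - 2) - 4) = -72*(1 - 4) = -72*(-3) = -36*(-6) = 216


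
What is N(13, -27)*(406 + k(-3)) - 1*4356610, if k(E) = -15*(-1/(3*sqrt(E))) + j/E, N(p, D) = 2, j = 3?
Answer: -4355800 - 10*I*sqrt(3)/3 ≈ -4.3558e+6 - 5.7735*I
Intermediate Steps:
k(E) = 3/E + 5/sqrt(E) (k(E) = -15*(-1/(3*sqrt(E))) + 3/E = -(-5)/sqrt(E) + 3/E = 5/sqrt(E) + 3/E = 3/E + 5/sqrt(E))
N(13, -27)*(406 + k(-3)) - 1*4356610 = 2*(406 + (3/(-3) + 5/sqrt(-3))) - 1*4356610 = 2*(406 + (3*(-1/3) + 5*(-I*sqrt(3)/3))) - 4356610 = 2*(406 + (-1 - 5*I*sqrt(3)/3)) - 4356610 = 2*(405 - 5*I*sqrt(3)/3) - 4356610 = (810 - 10*I*sqrt(3)/3) - 4356610 = -4355800 - 10*I*sqrt(3)/3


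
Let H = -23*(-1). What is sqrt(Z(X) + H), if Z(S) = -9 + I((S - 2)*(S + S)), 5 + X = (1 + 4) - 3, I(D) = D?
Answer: 2*sqrt(11) ≈ 6.6332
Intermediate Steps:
X = -3 (X = -5 + ((1 + 4) - 3) = -5 + (5 - 3) = -5 + 2 = -3)
Z(S) = -9 + 2*S*(-2 + S) (Z(S) = -9 + (S - 2)*(S + S) = -9 + (-2 + S)*(2*S) = -9 + 2*S*(-2 + S))
H = 23
sqrt(Z(X) + H) = sqrt((-9 + 2*(-3)*(-2 - 3)) + 23) = sqrt((-9 + 2*(-3)*(-5)) + 23) = sqrt((-9 + 30) + 23) = sqrt(21 + 23) = sqrt(44) = 2*sqrt(11)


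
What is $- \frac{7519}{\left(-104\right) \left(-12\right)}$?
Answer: $- \frac{7519}{1248} \approx -6.0248$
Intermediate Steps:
$- \frac{7519}{\left(-104\right) \left(-12\right)} = - \frac{7519}{1248}$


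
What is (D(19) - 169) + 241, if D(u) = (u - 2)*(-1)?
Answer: 55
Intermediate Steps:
D(u) = 2 - u (D(u) = (-2 + u)*(-1) = 2 - u)
(D(19) - 169) + 241 = ((2 - 1*19) - 169) + 241 = ((2 - 19) - 169) + 241 = (-17 - 169) + 241 = -186 + 241 = 55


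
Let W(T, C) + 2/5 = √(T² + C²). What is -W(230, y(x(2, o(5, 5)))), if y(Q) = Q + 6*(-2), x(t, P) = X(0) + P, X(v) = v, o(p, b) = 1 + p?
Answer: ⅖ - 2*√13234 ≈ -229.68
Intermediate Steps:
x(t, P) = P (x(t, P) = 0 + P = P)
y(Q) = -12 + Q (y(Q) = Q - 12 = -12 + Q)
W(T, C) = -⅖ + √(C² + T²) (W(T, C) = -⅖ + √(T² + C²) = -⅖ + √(C² + T²))
-W(230, y(x(2, o(5, 5)))) = -(-⅖ + √((-12 + (1 + 5))² + 230²)) = -(-⅖ + √((-12 + 6)² + 52900)) = -(-⅖ + √((-6)² + 52900)) = -(-⅖ + √(36 + 52900)) = -(-⅖ + √52936) = -(-⅖ + 2*√13234) = ⅖ - 2*√13234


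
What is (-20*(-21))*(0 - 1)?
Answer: -420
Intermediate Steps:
(-20*(-21))*(0 - 1) = 420*(-1) = -420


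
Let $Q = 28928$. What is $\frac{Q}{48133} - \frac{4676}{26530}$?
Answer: $\frac{102222}{240665} \approx 0.42475$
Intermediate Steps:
$\frac{Q}{48133} - \frac{4676}{26530} = \frac{28928}{48133} - \frac{4676}{26530} = 28928 \cdot \frac{1}{48133} - \frac{334}{1895} = \frac{28928}{48133} - \frac{334}{1895} = \frac{102222}{240665}$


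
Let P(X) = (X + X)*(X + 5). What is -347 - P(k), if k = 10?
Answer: -647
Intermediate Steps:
P(X) = 2*X*(5 + X) (P(X) = (2*X)*(5 + X) = 2*X*(5 + X))
-347 - P(k) = -347 - 2*10*(5 + 10) = -347 - 2*10*15 = -347 - 1*300 = -347 - 300 = -647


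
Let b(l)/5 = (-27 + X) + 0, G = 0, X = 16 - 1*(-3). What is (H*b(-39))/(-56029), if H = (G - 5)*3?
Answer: -600/56029 ≈ -0.010709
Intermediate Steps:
X = 19 (X = 16 + 3 = 19)
b(l) = -40 (b(l) = 5*((-27 + 19) + 0) = 5*(-8 + 0) = 5*(-8) = -40)
H = -15 (H = (0 - 5)*3 = -5*3 = -15)
(H*b(-39))/(-56029) = -15*(-40)/(-56029) = 600*(-1/56029) = -600/56029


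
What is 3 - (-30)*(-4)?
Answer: -117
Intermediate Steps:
3 - (-30)*(-4) = 3 - 15*8 = 3 - 120 = -117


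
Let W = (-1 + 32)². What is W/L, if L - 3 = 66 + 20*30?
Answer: 961/669 ≈ 1.4365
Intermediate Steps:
W = 961 (W = 31² = 961)
L = 669 (L = 3 + (66 + 20*30) = 3 + (66 + 600) = 3 + 666 = 669)
W/L = 961/669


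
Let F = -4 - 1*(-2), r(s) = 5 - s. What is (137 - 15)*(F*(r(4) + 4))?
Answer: -1220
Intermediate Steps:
F = -2 (F = -4 + 2 = -2)
(137 - 15)*(F*(r(4) + 4)) = (137 - 15)*(-2*((5 - 1*4) + 4)) = 122*(-2*((5 - 4) + 4)) = 122*(-2*(1 + 4)) = 122*(-2*5) = 122*(-10) = -1220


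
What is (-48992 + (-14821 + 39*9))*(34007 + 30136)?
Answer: -4070643066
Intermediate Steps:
(-48992 + (-14821 + 39*9))*(34007 + 30136) = (-48992 + (-14821 + 351))*64143 = (-48992 - 14470)*64143 = -63462*64143 = -4070643066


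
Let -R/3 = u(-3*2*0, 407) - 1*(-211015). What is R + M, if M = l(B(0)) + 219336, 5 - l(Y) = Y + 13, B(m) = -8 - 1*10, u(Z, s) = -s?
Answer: -412478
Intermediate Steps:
B(m) = -18 (B(m) = -8 - 10 = -18)
l(Y) = -8 - Y (l(Y) = 5 - (Y + 13) = 5 - (13 + Y) = 5 + (-13 - Y) = -8 - Y)
R = -631824 (R = -3*(-1*407 - 1*(-211015)) = -3*(-407 + 211015) = -3*210608 = -631824)
M = 219346 (M = (-8 - 1*(-18)) + 219336 = (-8 + 18) + 219336 = 10 + 219336 = 219346)
R + M = -631824 + 219346 = -412478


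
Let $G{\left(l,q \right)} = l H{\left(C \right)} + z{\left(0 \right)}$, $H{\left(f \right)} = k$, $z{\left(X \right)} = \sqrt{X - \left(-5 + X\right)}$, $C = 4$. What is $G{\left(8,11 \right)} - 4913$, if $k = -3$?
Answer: $-4937 + \sqrt{5} \approx -4934.8$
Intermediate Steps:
$z{\left(X \right)} = \sqrt{5}$
$H{\left(f \right)} = -3$
$G{\left(l,q \right)} = \sqrt{5} - 3 l$ ($G{\left(l,q \right)} = l \left(-3\right) + \sqrt{5} = - 3 l + \sqrt{5} = \sqrt{5} - 3 l$)
$G{\left(8,11 \right)} - 4913 = \left(\sqrt{5} - 24\right) - 4913 = \left(-24 + \sqrt{5}\right) - 4913 = -4937 + \sqrt{5}$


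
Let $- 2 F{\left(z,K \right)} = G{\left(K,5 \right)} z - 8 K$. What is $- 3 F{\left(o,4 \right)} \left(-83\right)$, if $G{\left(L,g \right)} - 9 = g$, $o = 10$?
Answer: $-13446$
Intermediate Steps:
$G{\left(L,g \right)} = 9 + g$
$F{\left(z,K \right)} = - 7 z + 4 K$ ($F{\left(z,K \right)} = - \frac{\left(9 + 5\right) z - 8 K}{2} = - \frac{14 z - 8 K}{2} = - \frac{- 8 K + 14 z}{2} = - 7 z + 4 K$)
$- 3 F{\left(o,4 \right)} \left(-83\right) = - 3 \left(\left(-7\right) 10 + 4 \cdot 4\right) \left(-83\right) = - 3 \left(-70 + 16\right) \left(-83\right) = \left(-3\right) \left(-54\right) \left(-83\right) = 162 \left(-83\right) = -13446$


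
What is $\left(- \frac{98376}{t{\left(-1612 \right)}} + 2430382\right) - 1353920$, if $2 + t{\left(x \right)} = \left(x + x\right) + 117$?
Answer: $\frac{3346818734}{3109} \approx 1.0765 \cdot 10^{6}$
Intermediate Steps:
$t{\left(x \right)} = 115 + 2 x$ ($t{\left(x \right)} = -2 + \left(\left(x + x\right) + 117\right) = -2 + \left(2 x + 117\right) = -2 + \left(117 + 2 x\right) = 115 + 2 x$)
$\left(- \frac{98376}{t{\left(-1612 \right)}} + 2430382\right) - 1353920 = \left(- \frac{98376}{115 + 2 \left(-1612\right)} + 2430382\right) - 1353920 = \left(- \frac{98376}{115 - 3224} + 2430382\right) - 1353920 = \left(- \frac{98376}{-3109} + 2430382\right) - 1353920 = \left(\left(-98376\right) \left(- \frac{1}{3109}\right) + 2430382\right) - 1353920 = \left(\frac{98376}{3109} + 2430382\right) - 1353920 = \frac{7556156014}{3109} - 1353920 = \frac{3346818734}{3109}$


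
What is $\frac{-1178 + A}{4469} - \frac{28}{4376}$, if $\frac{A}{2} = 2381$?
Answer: $\frac{3889613}{4889086} \approx 0.79557$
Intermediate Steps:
$A = 4762$ ($A = 2 \cdot 2381 = 4762$)
$\frac{-1178 + A}{4469} - \frac{28}{4376} = \frac{-1178 + 4762}{4469} - \frac{28}{4376} = 3584 \cdot \frac{1}{4469} - \frac{7}{1094} = \frac{3584}{4469} - \frac{7}{1094} = \frac{3889613}{4889086}$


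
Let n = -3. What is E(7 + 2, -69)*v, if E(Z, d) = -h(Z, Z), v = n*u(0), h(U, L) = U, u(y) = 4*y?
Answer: 0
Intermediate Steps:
v = 0 (v = -12*0 = -3*0 = 0)
E(Z, d) = -Z
E(7 + 2, -69)*v = -(7 + 2)*0 = -1*9*0 = -9*0 = 0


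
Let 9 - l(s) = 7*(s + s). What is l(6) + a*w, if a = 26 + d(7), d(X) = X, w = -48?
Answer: -1659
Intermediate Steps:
l(s) = 9 - 14*s (l(s) = 9 - 7*(s + s) = 9 - 7*2*s = 9 - 14*s)
a = 33 (a = 26 + 7 = 33)
l(6) + a*w = (9 - 14*6) + 33*(-48) = (9 - 84) - 1584 = -75 - 1584 = -1659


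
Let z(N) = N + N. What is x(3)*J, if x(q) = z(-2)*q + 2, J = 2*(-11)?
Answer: 220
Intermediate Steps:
J = -22
z(N) = 2*N
x(q) = 2 - 4*q (x(q) = (2*(-2))*q + 2 = -4*q + 2 = 2 - 4*q)
x(3)*J = (2 - 4*3)*(-22) = (2 - 12)*(-22) = -10*(-22) = 220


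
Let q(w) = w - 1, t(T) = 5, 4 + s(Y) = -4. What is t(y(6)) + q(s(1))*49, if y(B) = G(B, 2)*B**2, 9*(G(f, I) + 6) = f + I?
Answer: -436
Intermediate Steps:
s(Y) = -8 (s(Y) = -4 - 4 = -8)
G(f, I) = -6 + I/9 + f/9 (G(f, I) = -6 + (f + I)/9 = -6 + (I + f)/9 = -6 + (I/9 + f/9) = -6 + I/9 + f/9)
y(B) = B**2*(-52/9 + B/9) (y(B) = (-6 + (1/9)*2 + B/9)*B**2 = (-6 + 2/9 + B/9)*B**2 = (-52/9 + B/9)*B**2 = B**2*(-52/9 + B/9))
q(w) = -1 + w
t(y(6)) + q(s(1))*49 = 5 + (-1 - 8)*49 = 5 - 9*49 = 5 - 441 = -436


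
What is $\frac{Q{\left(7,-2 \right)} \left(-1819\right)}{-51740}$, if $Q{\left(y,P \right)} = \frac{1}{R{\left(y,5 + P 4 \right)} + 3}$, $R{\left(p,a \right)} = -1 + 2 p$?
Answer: $\frac{1819}{827840} \approx 0.0021973$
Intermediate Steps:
$Q{\left(y,P \right)} = \frac{1}{2 + 2 y}$ ($Q{\left(y,P \right)} = \frac{1}{\left(-1 + 2 y\right) + 3} = \frac{1}{2 + 2 y}$)
$\frac{Q{\left(7,-2 \right)} \left(-1819\right)}{-51740} = \frac{\frac{1}{2 \left(1 + 7\right)} \left(-1819\right)}{-51740} = \frac{1}{2 \cdot 8} \left(-1819\right) \left(- \frac{1}{51740}\right) = \frac{1}{2} \cdot \frac{1}{8} \left(-1819\right) \left(- \frac{1}{51740}\right) = \frac{1}{16} \left(-1819\right) \left(- \frac{1}{51740}\right) = \left(- \frac{1819}{16}\right) \left(- \frac{1}{51740}\right) = \frac{1819}{827840}$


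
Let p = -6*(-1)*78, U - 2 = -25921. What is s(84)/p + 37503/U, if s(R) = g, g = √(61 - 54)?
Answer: -37503/25919 + √7/468 ≈ -1.4413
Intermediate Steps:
U = -25919 (U = 2 - 25921 = -25919)
g = √7 ≈ 2.6458
p = 468 (p = 6*78 = 468)
s(R) = √7
s(84)/p + 37503/U = √7/468 + 37503/(-25919) = √7*(1/468) + 37503*(-1/25919) = √7/468 - 37503/25919 = -37503/25919 + √7/468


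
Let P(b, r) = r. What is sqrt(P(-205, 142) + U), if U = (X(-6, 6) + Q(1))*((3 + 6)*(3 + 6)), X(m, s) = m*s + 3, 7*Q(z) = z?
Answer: 2*I*sqrt(30863)/7 ≈ 50.194*I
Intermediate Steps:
Q(z) = z/7
X(m, s) = 3 + m*s
U = -18630/7 (U = ((3 - 6*6) + (1/7)*1)*((3 + 6)*(3 + 6)) = ((3 - 36) + 1/7)*(9*9) = (-33 + 1/7)*81 = -230/7*81 = -18630/7 ≈ -2661.4)
sqrt(P(-205, 142) + U) = sqrt(142 - 18630/7) = sqrt(-17636/7) = 2*I*sqrt(30863)/7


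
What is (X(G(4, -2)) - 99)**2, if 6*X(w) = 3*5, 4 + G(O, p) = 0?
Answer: 37249/4 ≈ 9312.3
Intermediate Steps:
G(O, p) = -4 (G(O, p) = -4 + 0 = -4)
X(w) = 5/2 (X(w) = (3*5)/6 = (1/6)*15 = 5/2)
(X(G(4, -2)) - 99)**2 = (5/2 - 99)**2 = (-193/2)**2 = 37249/4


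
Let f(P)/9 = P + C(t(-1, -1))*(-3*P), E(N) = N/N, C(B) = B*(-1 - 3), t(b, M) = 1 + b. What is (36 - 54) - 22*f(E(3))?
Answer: -216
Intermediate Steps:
C(B) = -4*B (C(B) = B*(-4) = -4*B)
E(N) = 1
f(P) = 9*P (f(P) = 9*(P + (-4*(1 - 1))*(-3*P)) = 9*(P + (-4*0)*(-3*P)) = 9*(P + 0*(-3*P)) = 9*(P + 0) = 9*P)
(36 - 54) - 22*f(E(3)) = (36 - 54) - 198 = -18 - 22*9 = -18 - 198 = -216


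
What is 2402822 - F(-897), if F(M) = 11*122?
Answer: 2401480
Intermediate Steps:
F(M) = 1342
2402822 - F(-897) = 2402822 - 1*1342 = 2402822 - 1342 = 2401480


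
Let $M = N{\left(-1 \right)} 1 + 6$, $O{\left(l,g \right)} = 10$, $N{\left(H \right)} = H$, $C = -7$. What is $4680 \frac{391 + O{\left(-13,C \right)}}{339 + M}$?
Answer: $\frac{234585}{43} \approx 5455.5$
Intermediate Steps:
$M = 5$ ($M = \left(-1\right) 1 + 6 = -1 + 6 = 5$)
$4680 \frac{391 + O{\left(-13,C \right)}}{339 + M} = 4680 \frac{391 + 10}{339 + 5} = 4680 \cdot \frac{401}{344} = \frac{234585}{43}$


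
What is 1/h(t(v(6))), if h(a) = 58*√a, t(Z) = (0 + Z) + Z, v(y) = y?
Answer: √3/348 ≈ 0.0049772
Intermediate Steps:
t(Z) = 2*Z (t(Z) = Z + Z = 2*Z)
1/h(t(v(6))) = 1/(58*√(2*6)) = 1/(58*√12) = 1/(58*(2*√3)) = 1/(116*√3) = √3/348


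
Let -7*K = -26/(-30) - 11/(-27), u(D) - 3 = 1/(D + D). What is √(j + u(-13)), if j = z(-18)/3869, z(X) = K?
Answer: √2973553395531810/31687110 ≈ 1.7209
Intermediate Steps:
u(D) = 3 + 1/(2*D) (u(D) = 3 + 1/(D + D) = 3 + 1/(2*D))
K = -172/945 (K = -(-26/(-30) - 11/(-27))/7 = -(-26*(-1/30) - 11*(-1/27))/7 = -(13/15 + 11/27)/7 = -⅐*172/135 = -172/945 ≈ -0.18201)
z(X) = -172/945
j = -172/3656205 (j = -172/945/3869 = -172/945*1/3869 = -172/3656205 ≈ -4.7043e-5)
√(j + u(-13)) = √(-172/3656205 + (3 + (½)/(-13))) = √(-172/3656205 + (3 + (½)*(-1/13))) = √(-172/3656205 + (3 - 1/26)) = √(-172/3656205 + 77/26) = √(281523313/95061330) = √2973553395531810/31687110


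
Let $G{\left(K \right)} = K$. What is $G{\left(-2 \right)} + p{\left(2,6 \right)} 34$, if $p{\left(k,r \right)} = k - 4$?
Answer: $-70$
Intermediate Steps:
$p{\left(k,r \right)} = -4 + k$ ($p{\left(k,r \right)} = k - 4 = -4 + k$)
$G{\left(-2 \right)} + p{\left(2,6 \right)} 34 = -2 + \left(-4 + 2\right) 34 = -2 - 68 = -70$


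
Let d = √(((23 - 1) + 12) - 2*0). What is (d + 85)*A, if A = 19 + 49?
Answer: 5780 + 68*√34 ≈ 6176.5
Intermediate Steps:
A = 68
d = √34 (d = √((22 + 12) + 0) = √(34 + 0) = √34 ≈ 5.8309)
(d + 85)*A = (√34 + 85)*68 = (85 + √34)*68 = 5780 + 68*√34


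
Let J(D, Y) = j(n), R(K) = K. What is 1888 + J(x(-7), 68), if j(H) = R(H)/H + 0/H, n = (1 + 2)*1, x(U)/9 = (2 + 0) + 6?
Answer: 1889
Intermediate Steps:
x(U) = 72 (x(U) = 9*((2 + 0) + 6) = 9*(2 + 6) = 9*8 = 72)
n = 3 (n = 3*1 = 3)
j(H) = 1 (j(H) = H/H + 0/H = 1 + 0 = 1)
J(D, Y) = 1
1888 + J(x(-7), 68) = 1888 + 1 = 1889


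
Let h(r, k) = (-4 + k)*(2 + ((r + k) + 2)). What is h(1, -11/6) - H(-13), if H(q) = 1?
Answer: -701/36 ≈ -19.472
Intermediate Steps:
h(r, k) = (-4 + k)*(4 + k + r) (h(r, k) = (-4 + k)*(2 + ((k + r) + 2)) = (-4 + k)*(2 + (2 + k + r)) = (-4 + k)*(4 + k + r))
h(1, -11/6) - H(-13) = (-16 + (-11/6)**2 - 4*1 - 11/6*1) - 1*1 = (-16 + (-11*1/6)**2 - 4 - 11*1/6*1) - 1 = (-16 + (-11/6)**2 - 4 - 11/6*1) - 1 = (-16 + 121/36 - 4 - 11/6) - 1 = -665/36 - 1 = -701/36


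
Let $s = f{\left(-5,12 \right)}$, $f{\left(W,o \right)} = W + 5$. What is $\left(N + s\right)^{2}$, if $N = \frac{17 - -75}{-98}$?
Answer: $\frac{2116}{2401} \approx 0.8813$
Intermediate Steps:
$N = - \frac{46}{49}$ ($N = \left(17 + 75\right) \left(- \frac{1}{98}\right) = 92 \left(- \frac{1}{98}\right) = - \frac{46}{49} \approx -0.93878$)
$f{\left(W,o \right)} = 5 + W$
$s = 0$ ($s = 5 - 5 = 0$)
$\left(N + s\right)^{2} = \left(- \frac{46}{49} + 0\right)^{2} = \left(- \frac{46}{49}\right)^{2} = \frac{2116}{2401}$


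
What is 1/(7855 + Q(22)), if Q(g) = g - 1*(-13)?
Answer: 1/7890 ≈ 0.00012674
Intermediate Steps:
Q(g) = 13 + g (Q(g) = g + 13 = 13 + g)
1/(7855 + Q(22)) = 1/(7855 + (13 + 22)) = 1/(7855 + 35) = 1/7890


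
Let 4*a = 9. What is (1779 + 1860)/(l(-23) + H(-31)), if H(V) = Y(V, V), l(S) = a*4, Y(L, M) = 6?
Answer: 1213/5 ≈ 242.60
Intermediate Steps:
a = 9/4 (a = (¼)*9 = 9/4 ≈ 2.2500)
l(S) = 9 (l(S) = (9/4)*4 = 9)
H(V) = 6
(1779 + 1860)/(l(-23) + H(-31)) = (1779 + 1860)/(9 + 6) = 3639/15 = 3639*(1/15) = 1213/5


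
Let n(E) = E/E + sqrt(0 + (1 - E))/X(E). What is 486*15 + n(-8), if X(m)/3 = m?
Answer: 58327/8 ≈ 7290.9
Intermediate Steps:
X(m) = 3*m
n(E) = 1 + sqrt(1 - E)/(3*E) (n(E) = E/E + sqrt(0 + (1 - E))/((3*E)) = 1 + sqrt(1 - E)*(1/(3*E)) = 1 + sqrt(1 - E)/(3*E))
486*15 + n(-8) = 486*15 + (-8 + sqrt(1 - 1*(-8))/3)/(-8) = 7290 - (-8 + sqrt(1 + 8)/3)/8 = 7290 - (-8 + sqrt(9)/3)/8 = 7290 - (-8 + (1/3)*3)/8 = 7290 - (-8 + 1)/8 = 7290 - 1/8*(-7) = 7290 + 7/8 = 58327/8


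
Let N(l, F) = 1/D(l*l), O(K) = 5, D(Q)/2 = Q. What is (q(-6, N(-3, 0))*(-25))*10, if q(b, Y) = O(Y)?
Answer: -1250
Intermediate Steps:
D(Q) = 2*Q
N(l, F) = 1/(2*l²) (N(l, F) = 1/(2*(l*l)) = 1/(2*l²))
q(b, Y) = 5
(q(-6, N(-3, 0))*(-25))*10 = (5*(-25))*10 = -125*10 = -1250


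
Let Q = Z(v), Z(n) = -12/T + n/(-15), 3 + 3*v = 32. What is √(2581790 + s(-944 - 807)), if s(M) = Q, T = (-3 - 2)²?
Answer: 7*√11855153/15 ≈ 1606.8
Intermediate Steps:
T = 25 (T = (-5)² = 25)
v = 29/3 (v = -1 + (⅓)*32 = -1 + 32/3 = 29/3 ≈ 9.6667)
Z(n) = -12/25 - n/15 (Z(n) = -12/25 + n/(-15) = -12*1/25 + n*(-1/15) = -12/25 - n/15)
Q = -253/225 (Q = -12/25 - 1/15*29/3 = -12/25 - 29/45 = -253/225 ≈ -1.1244)
s(M) = -253/225
√(2581790 + s(-944 - 807)) = √(2581790 - 253/225) = √(580902497/225) = 7*√11855153/15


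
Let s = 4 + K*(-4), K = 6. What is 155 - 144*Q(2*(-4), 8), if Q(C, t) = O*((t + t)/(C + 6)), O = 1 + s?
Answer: -21733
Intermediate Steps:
s = -20 (s = 4 + 6*(-4) = 4 - 24 = -20)
O = -19 (O = 1 - 20 = -19)
Q(C, t) = -38*t/(6 + C) (Q(C, t) = -19*(t + t)/(C + 6) = -19*2*t/(6 + C) = -38*t/(6 + C))
155 - 144*Q(2*(-4), 8) = 155 - (-5472)*8/(6 + 2*(-4)) = 155 - (-5472)*8/(6 - 8) = 155 - (-5472)*8/(-2) = 155 - (-5472)*8*(-1)/2 = 155 - 144*152 = 155 - 21888 = -21733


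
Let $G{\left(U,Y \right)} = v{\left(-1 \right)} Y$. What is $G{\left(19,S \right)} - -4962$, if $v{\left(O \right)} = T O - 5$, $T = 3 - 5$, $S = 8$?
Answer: $4938$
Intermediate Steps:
$T = -2$
$v{\left(O \right)} = -5 - 2 O$ ($v{\left(O \right)} = - 2 O - 5 = -5 - 2 O$)
$G{\left(U,Y \right)} = - 3 Y$ ($G{\left(U,Y \right)} = \left(-5 - -2\right) Y = \left(-5 + 2\right) Y = - 3 Y$)
$G{\left(19,S \right)} - -4962 = \left(-3\right) 8 - -4962 = -24 + 4962 = 4938$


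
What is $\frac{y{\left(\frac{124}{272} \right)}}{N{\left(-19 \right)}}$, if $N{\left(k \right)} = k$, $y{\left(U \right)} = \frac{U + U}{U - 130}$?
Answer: $\frac{62}{167371} \approx 0.00037043$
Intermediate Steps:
$y{\left(U \right)} = \frac{2 U}{-130 + U}$
$\frac{y{\left(\frac{124}{272} \right)}}{N{\left(-19 \right)}} = \frac{2 \cdot \frac{124}{272} \frac{1}{-130 + \frac{124}{272}}}{-19} = \frac{2 \cdot 124 \cdot \frac{1}{272}}{-130 + 124 \cdot \frac{1}{272}} \left(- \frac{1}{19}\right) = 2 \cdot \frac{31}{68} \frac{1}{-130 + \frac{31}{68}} \left(- \frac{1}{19}\right) = 2 \cdot \frac{31}{68} \frac{1}{- \frac{8809}{68}} \left(- \frac{1}{19}\right) = 2 \cdot \frac{31}{68} \left(- \frac{68}{8809}\right) \left(- \frac{1}{19}\right) = \left(- \frac{62}{8809}\right) \left(- \frac{1}{19}\right) = \frac{62}{167371}$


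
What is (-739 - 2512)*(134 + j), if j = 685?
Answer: -2662569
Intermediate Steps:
(-739 - 2512)*(134 + j) = (-739 - 2512)*(134 + 685) = -3251*819 = -2662569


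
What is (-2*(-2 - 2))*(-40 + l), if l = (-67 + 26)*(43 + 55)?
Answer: -32464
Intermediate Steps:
l = -4018 (l = -41*98 = -4018)
(-2*(-2 - 2))*(-40 + l) = (-2*(-2 - 2))*(-40 - 4018) = -2*(-4)*(-4058) = 8*(-4058) = -32464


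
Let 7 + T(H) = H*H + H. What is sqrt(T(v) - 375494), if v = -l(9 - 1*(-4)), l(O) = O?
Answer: 3*I*sqrt(41705) ≈ 612.65*I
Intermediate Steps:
v = -13 (v = -(9 - 1*(-4)) = -(9 + 4) = -1*13 = -13)
T(H) = -7 + H + H**2 (T(H) = -7 + (H*H + H) = -7 + (H**2 + H) = -7 + (H + H**2) = -7 + H + H**2)
sqrt(T(v) - 375494) = sqrt((-7 - 13 + (-13)**2) - 375494) = sqrt((-7 - 13 + 169) - 375494) = sqrt(149 - 375494) = sqrt(-375345) = 3*I*sqrt(41705)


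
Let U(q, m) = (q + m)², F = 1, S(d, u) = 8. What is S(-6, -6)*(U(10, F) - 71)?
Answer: 400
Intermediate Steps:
U(q, m) = (m + q)²
S(-6, -6)*(U(10, F) - 71) = 8*((1 + 10)² - 71) = 8*(11² - 71) = 8*(121 - 71) = 8*50 = 400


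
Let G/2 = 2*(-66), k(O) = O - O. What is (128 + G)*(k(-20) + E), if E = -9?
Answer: 1224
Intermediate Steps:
k(O) = 0
G = -264 (G = 2*(2*(-66)) = 2*(-132) = -264)
(128 + G)*(k(-20) + E) = (128 - 264)*(0 - 9) = -136*(-9) = 1224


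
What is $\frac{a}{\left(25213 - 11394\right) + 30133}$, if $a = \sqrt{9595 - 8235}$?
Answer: $\frac{\sqrt{85}}{10988} \approx 0.00083906$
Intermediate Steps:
$a = 4 \sqrt{85}$ ($a = \sqrt{1360} = 4 \sqrt{85} \approx 36.878$)
$\frac{a}{\left(25213 - 11394\right) + 30133} = \frac{4 \sqrt{85}}{\left(25213 - 11394\right) + 30133} = \frac{4 \sqrt{85}}{13819 + 30133} = \frac{4 \sqrt{85}}{43952} = 4 \sqrt{85} \cdot \frac{1}{43952} = \frac{\sqrt{85}}{10988}$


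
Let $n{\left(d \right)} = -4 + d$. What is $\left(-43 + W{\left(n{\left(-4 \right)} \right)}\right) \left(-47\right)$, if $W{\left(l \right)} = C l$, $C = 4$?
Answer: $3525$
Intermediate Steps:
$W{\left(l \right)} = 4 l$
$\left(-43 + W{\left(n{\left(-4 \right)} \right)}\right) \left(-47\right) = \left(-43 + 4 \left(-4 - 4\right)\right) \left(-47\right) = \left(-43 + 4 \left(-8\right)\right) \left(-47\right) = \left(-43 - 32\right) \left(-47\right) = \left(-75\right) \left(-47\right) = 3525$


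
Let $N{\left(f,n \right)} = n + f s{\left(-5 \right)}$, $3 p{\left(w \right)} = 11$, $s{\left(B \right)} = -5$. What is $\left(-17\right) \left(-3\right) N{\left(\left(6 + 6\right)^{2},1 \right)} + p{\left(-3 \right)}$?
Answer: $- \frac{109996}{3} \approx -36665.0$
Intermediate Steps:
$p{\left(w \right)} = \frac{11}{3}$ ($p{\left(w \right)} = \frac{1}{3} \cdot 11 = \frac{11}{3}$)
$N{\left(f,n \right)} = n - 5 f$ ($N{\left(f,n \right)} = n + f \left(-5\right) = n - 5 f$)
$\left(-17\right) \left(-3\right) N{\left(\left(6 + 6\right)^{2},1 \right)} + p{\left(-3 \right)} = \left(-17\right) \left(-3\right) \left(1 - 5 \left(6 + 6\right)^{2}\right) + \frac{11}{3} = 51 \left(1 - 5 \cdot 12^{2}\right) + \frac{11}{3} = 51 \left(1 - 720\right) + \frac{11}{3} = 51 \left(-719\right) + \frac{11}{3} = -36669 + \frac{11}{3} = - \frac{109996}{3}$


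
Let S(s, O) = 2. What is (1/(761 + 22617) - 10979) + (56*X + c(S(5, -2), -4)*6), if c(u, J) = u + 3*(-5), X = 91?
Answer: -139356257/23378 ≈ -5961.0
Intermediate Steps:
c(u, J) = -15 + u (c(u, J) = u - 15 = -15 + u)
(1/(761 + 22617) - 10979) + (56*X + c(S(5, -2), -4)*6) = (1/(761 + 22617) - 10979) + (56*91 + (-15 + 2)*6) = (1/23378 - 10979) + (5096 - 13*6) = (1/23378 - 10979) + (5096 - 78) = -256667061/23378 + 5018 = -139356257/23378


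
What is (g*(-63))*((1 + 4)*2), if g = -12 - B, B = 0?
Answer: 7560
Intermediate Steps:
g = -12 (g = -12 - 1*0 = -12 + 0 = -12)
(g*(-63))*((1 + 4)*2) = (-12*(-63))*((1 + 4)*2) = 756*(5*2) = 756*10 = 7560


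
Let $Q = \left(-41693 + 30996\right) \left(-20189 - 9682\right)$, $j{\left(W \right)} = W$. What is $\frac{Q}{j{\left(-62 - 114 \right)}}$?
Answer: $- \frac{319530087}{176} \approx -1.8155 \cdot 10^{6}$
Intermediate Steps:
$Q = 319530087$ ($Q = - 10697 \left(-20189 + \left(-21588 + 11906\right)\right) = - 10697 \left(-20189 - 9682\right) = \left(-10697\right) \left(-29871\right) = 319530087$)
$\frac{Q}{j{\left(-62 - 114 \right)}} = \frac{319530087}{-62 - 114} = \frac{319530087}{-176} = 319530087 \left(- \frac{1}{176}\right) = - \frac{319530087}{176}$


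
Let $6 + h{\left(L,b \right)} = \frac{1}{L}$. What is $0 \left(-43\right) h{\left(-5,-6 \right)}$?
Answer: $0$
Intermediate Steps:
$h{\left(L,b \right)} = -6 + \frac{1}{L}$
$0 \left(-43\right) h{\left(-5,-6 \right)} = 0 \left(-43\right) \left(-6 + \frac{1}{-5}\right) = 0 \left(-6 - \frac{1}{5}\right) = 0 \left(- \frac{31}{5}\right) = 0$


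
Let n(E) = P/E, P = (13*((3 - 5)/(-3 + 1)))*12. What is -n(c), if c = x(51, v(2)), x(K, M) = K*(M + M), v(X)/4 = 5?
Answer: -13/170 ≈ -0.076471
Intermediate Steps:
v(X) = 20 (v(X) = 4*5 = 20)
x(K, M) = 2*K*M (x(K, M) = K*(2*M) = 2*K*M)
c = 2040 (c = 2*51*20 = 2040)
P = 156 (P = (13*(-2/(-2)))*12 = (13*(-2*(-1/2)))*12 = (13*1)*12 = 13*12 = 156)
n(E) = 156/E
-n(c) = -156/2040 = -1*13/170 = -13/170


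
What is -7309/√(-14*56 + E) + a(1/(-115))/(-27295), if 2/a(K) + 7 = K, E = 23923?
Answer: 23/2199977 - 7309*√2571/7713 ≈ -48.049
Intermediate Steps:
a(K) = 2/(-7 + K)
-7309/√(-14*56 + E) + a(1/(-115))/(-27295) = -7309/√(-14*56 + 23923) + (2/(-7 + 1/(-115)))/(-27295) = -7309/√(-784 + 23923) + (2/(-7 - 1/115))*(-1/27295) = -7309*√2571/7713 + (2/(-806/115))*(-1/27295) = -7309*√2571/7713 + (2*(-115/806))*(-1/27295) = -7309*√2571/7713 - 115/403*(-1/27295) = -7309*√2571/7713 + 23/2199977 = 23/2199977 - 7309*√2571/7713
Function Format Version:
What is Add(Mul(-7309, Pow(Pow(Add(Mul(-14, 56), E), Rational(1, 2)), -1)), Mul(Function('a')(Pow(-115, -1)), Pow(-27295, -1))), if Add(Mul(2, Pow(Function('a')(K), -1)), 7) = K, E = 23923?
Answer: Add(Rational(23, 2199977), Mul(Rational(-7309, 7713), Pow(2571, Rational(1, 2)))) ≈ -48.049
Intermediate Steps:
Function('a')(K) = Mul(2, Pow(Add(-7, K), -1))
Add(Mul(-7309, Pow(Pow(Add(Mul(-14, 56), E), Rational(1, 2)), -1)), Mul(Function('a')(Pow(-115, -1)), Pow(-27295, -1))) = Add(Mul(-7309, Pow(Pow(Add(Mul(-14, 56), 23923), Rational(1, 2)), -1)), Mul(Mul(2, Pow(Add(-7, Pow(-115, -1)), -1)), Pow(-27295, -1))) = Add(Mul(-7309, Pow(Pow(Add(-784, 23923), Rational(1, 2)), -1)), Mul(Mul(2, Pow(Add(-7, Rational(-1, 115)), -1)), Rational(-1, 27295))) = Add(Mul(-7309, Pow(Pow(23139, Rational(1, 2)), -1)), Mul(Mul(2, Pow(Rational(-806, 115), -1)), Rational(-1, 27295))) = Add(Mul(-7309, Pow(Mul(3, Pow(2571, Rational(1, 2))), -1)), Mul(Mul(2, Rational(-115, 806)), Rational(-1, 27295))) = Add(Mul(-7309, Mul(Rational(1, 7713), Pow(2571, Rational(1, 2)))), Mul(Rational(-115, 403), Rational(-1, 27295))) = Add(Mul(Rational(-7309, 7713), Pow(2571, Rational(1, 2))), Rational(23, 2199977)) = Add(Rational(23, 2199977), Mul(Rational(-7309, 7713), Pow(2571, Rational(1, 2))))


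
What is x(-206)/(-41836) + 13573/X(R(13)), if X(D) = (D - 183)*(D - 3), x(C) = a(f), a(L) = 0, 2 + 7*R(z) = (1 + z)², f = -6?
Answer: -665077/188051 ≈ -3.5367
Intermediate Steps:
R(z) = -2/7 + (1 + z)²/7
x(C) = 0
X(D) = (-183 + D)*(-3 + D)
x(-206)/(-41836) + 13573/X(R(13)) = 0/(-41836) + 13573/(549 + (-2/7 + (1 + 13)²/7)² - 186*(-2/7 + (1 + 13)²/7)) = 0*(-1/41836) + 13573/(549 + (-2/7 + (⅐)*14²)² - 186*(-2/7 + (⅐)*14²)) = 0 + 13573/(549 + (-2/7 + (⅐)*196)² - 186*(-2/7 + (⅐)*196)) = 0 + 13573/(549 + (-2/7 + 28)² - 186*(-2/7 + 28)) = 0 + 13573/(549 + (194/7)² - 186*194/7) = 0 + 13573/(549 + 37636/49 - 36084/7) = 0 + 13573/(-188051/49) = 0 + 13573*(-49/188051) = 0 - 665077/188051 = -665077/188051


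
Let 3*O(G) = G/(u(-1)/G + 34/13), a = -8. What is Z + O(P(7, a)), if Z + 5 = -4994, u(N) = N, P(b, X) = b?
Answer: -3373688/675 ≈ -4998.1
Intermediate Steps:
O(G) = G/(3*(34/13 - 1/G)) (O(G) = (G/(-1/G + 34/13))/3 = (G/(34/13 - 1/G))/3 = G/(3*(34/13 - 1/G)))
Z = -4999 (Z = -5 - 4994 = -4999)
Z + O(P(7, a)) = -4999 + (13/3)*7**2/(-13 + 34*7) = -4999 + (13/3)*49/(-13 + 238) = -4999 + (13/3)*49/225 = -4999 + (13/3)*49*(1/225) = -4999 + 637/675 = -3373688/675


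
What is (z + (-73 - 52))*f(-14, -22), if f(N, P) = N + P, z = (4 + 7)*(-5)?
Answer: 6480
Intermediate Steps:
z = -55 (z = 11*(-5) = -55)
(z + (-73 - 52))*f(-14, -22) = (-55 + (-73 - 52))*(-14 - 22) = (-55 - 125)*(-36) = -180*(-36) = 6480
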